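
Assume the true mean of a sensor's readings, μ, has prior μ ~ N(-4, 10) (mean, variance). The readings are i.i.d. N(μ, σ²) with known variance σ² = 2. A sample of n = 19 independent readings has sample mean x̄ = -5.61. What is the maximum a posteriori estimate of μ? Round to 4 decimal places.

n = 19, x̄ = -5.61.
For a Normal prior and Normal likelihood with known variance, the posterior is Normal; its mode equals its mean, the precision-weighted average.
Prior precision 1/σ₀² = 1/10 = 0.1; data precision n/σ² = 19/2 = 9.5.
μ̂ = (0.1·(-4) + 9.5·(-5.61)) / (0.1 + 9.5) = (-53.695)/9.6 = -10739/1920 ≈ -5.5932.

μ̂_MAP = -5.5932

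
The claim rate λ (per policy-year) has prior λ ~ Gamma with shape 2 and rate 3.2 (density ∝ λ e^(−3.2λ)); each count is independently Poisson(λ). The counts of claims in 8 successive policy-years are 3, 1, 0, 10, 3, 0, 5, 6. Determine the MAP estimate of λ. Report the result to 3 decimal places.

λ̂_MAP = 2.589

Σxᵢ = 3+1+0+10+3+0+5+6 = 28, with n = 8.
Posterior ∝ λe^(−3.2λ) · λ^28e^(−8λ) = λ^29e^(−11.2λ), i.e. Gamma(shape=30, rate=11.2).
The mode of a Gamma(a, b) with a ≥ 1 (shape–rate) is (a−1)/b = 29/11.2 ≈ 2.589.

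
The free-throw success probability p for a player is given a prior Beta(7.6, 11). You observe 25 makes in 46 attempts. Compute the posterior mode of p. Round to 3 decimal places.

Prior: Beta(7.6, 11).
Data: 25 successes in 46 trials. The binomial likelihood contributes p^25(1−p)^21, so the posterior is Beta(7.6+25, 11+21) = Beta(32.6, 32).
For Beta(a, b) with a, b > 1 the mode is (a−1)/(a+b−2) = 31.6/62.6 ≈ 0.505.

p̂_MAP = 0.505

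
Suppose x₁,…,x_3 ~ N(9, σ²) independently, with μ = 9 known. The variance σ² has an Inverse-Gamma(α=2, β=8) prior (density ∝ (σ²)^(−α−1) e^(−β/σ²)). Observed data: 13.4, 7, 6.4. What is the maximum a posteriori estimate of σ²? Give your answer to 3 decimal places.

Sum of squared deviations about the known mean: SS = (13.4−9)² + (7−9)² + (6.4−9)² = 30.12.
The Normal likelihood contributes (σ²)^(−n/2) exp(−SS/(2σ²)), so the posterior is Inverse-Gamma(α + n/2, β + SS/2) = Inverse-Gamma(3.5, 23.06).
The mode of Inverse-Gamma(a, b) is b/(a+1) = 23.06/4.5 ≈ 5.124.

σ̂²_MAP = 5.124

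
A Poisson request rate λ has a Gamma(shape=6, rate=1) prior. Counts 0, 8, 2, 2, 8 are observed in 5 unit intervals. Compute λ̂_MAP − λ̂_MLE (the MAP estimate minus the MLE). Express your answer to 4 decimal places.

MAP − MLE = 0.1667

Σxᵢ = 20. Posterior is Gamma(26, 6); MAP = (26−1)/6 = 25/6 ≈ 4.16667.
MLE = x̄ = 20/5 ≈ 4.00000.
Difference = 25/6 − 20/5 = 1/6 ≈ 0.1667.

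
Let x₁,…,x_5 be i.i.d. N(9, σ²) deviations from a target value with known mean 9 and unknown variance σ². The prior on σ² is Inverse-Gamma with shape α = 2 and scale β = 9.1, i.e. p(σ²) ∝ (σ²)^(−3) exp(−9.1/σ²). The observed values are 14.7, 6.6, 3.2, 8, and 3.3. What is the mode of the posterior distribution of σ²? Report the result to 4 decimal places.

Sum of squared deviations about the known mean: SS = (14.7−9)² + (6.6−9)² + (3.2−9)² + (8−9)² + (3.3−9)² = 105.38.
The Normal likelihood contributes (σ²)^(−n/2) exp(−SS/(2σ²)), so the posterior is Inverse-Gamma(α + n/2, β + SS/2) = Inverse-Gamma(4.5, 61.79).
The mode of Inverse-Gamma(a, b) is b/(a+1) = 61.79/5.5 ≈ 11.2345.

σ̂²_MAP = 11.2345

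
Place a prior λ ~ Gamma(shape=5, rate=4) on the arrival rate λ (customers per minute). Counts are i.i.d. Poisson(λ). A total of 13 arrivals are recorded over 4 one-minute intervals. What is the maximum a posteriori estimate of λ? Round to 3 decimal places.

λ̂_MAP = 2.125

Σxᵢ = 13, n = 4.
Posterior ∝ λ^4e^(−4λ) · λ^13e^(−4λ) = λ^17e^(−8λ), i.e. Gamma(shape=18, rate=8).
The mode of a Gamma(a, b) with a ≥ 1 (shape–rate) is (a−1)/b = 17/8 ≈ 2.125.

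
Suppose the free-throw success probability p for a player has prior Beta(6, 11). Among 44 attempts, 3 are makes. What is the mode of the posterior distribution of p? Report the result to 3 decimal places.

p̂_MAP = 0.136

Prior: Beta(6, 11).
Data: 3 successes in 44 trials. The binomial likelihood contributes p^3(1−p)^41, so the posterior is Beta(6+3, 11+41) = Beta(9, 52).
For Beta(a, b) with a, b > 1 the mode is (a−1)/(a+b−2) = 8/59 ≈ 0.136.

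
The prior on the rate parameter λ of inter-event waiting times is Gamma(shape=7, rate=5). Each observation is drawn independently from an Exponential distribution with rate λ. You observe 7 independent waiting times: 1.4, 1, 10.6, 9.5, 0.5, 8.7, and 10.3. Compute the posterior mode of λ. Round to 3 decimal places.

The Exponential(rate=λ) likelihood is ∝ λ^n e^(−λΣtᵢ). Here n = 7 and Σtᵢ = 1.4 + 1 + 10.6 + 9.5 + 0.5 + 8.7 + 10.3 = 42.
Posterior ∝ λ^6e^(−5λ) · λ^7e^(−42λ) = λ^13e^(−47λ), i.e. Gamma(14, 47).
Mode = (a−1)/b = 13/47 ≈ 0.277.

λ̂_MAP = 0.277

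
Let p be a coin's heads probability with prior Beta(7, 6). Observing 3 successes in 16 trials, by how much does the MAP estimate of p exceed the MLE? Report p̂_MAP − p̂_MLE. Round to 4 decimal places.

Posterior is Beta(10, 19); MAP = (10−1)/(29−2) = 9/27 ≈ 0.33333.
MLE ignores the prior: p̂_MLE = k/n = 3/16 ≈ 0.18750.
Difference = 9/27 − 3/16 = 7/48 ≈ 0.1458.

MAP − MLE = 0.1458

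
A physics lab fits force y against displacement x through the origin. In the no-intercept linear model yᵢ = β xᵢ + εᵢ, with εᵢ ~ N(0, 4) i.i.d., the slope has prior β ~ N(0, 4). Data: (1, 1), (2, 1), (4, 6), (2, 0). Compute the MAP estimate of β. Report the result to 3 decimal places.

β̂_MAP = 1.038

log p(β | y) = −Σ(yᵢ − βxᵢ)²/(2·4) − β²/(2·4) + const.
Setting the derivative to zero: Σxᵢ(yᵢ − βxᵢ)/4 − β/4 = 0, so β = Σxᵢyᵢ / (Σxᵢ² + σ²/τ²).
Σxᵢyᵢ = 1·1 + 2·1 + 4·6 + 2·0 = 27; Σxᵢ² = 25; σ²/τ² = 1.
β̂_MAP = 27 / (25 + 1) = 27/26 ≈ 1.038.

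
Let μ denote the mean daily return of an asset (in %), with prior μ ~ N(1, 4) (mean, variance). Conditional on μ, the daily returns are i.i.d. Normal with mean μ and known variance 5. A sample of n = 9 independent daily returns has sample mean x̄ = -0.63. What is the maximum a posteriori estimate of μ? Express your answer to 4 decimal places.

n = 9, x̄ = -0.63.
For a Normal prior and Normal likelihood with known variance, the posterior is Normal; its mode equals its mean, the precision-weighted average.
Prior precision 1/σ₀² = 1/4 = 0.25; data precision n/σ² = 9/5 = 1.8.
μ̂ = (0.25·1 + 1.8·(-0.63)) / (0.25 + 1.8) = (-0.884)/2.05 = -442/1025 ≈ -0.4312.

μ̂_MAP = -0.4312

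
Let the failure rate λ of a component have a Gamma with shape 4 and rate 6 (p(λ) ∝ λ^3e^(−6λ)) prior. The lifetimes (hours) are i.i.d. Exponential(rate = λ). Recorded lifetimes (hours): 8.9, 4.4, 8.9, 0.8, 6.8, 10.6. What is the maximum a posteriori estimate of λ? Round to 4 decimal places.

λ̂_MAP = 0.1940

The Exponential(rate=λ) likelihood is ∝ λ^n e^(−λΣtᵢ). Here n = 6 and Σtᵢ = 8.9 + 4.4 + 8.9 + 0.8 + 6.8 + 10.6 = 40.4.
Posterior ∝ λ^3e^(−6λ) · λ^6e^(−40.4λ) = λ^9e^(−46.4λ), i.e. Gamma(10, 46.4).
Mode = (a−1)/b = 9/46.4 ≈ 0.1940.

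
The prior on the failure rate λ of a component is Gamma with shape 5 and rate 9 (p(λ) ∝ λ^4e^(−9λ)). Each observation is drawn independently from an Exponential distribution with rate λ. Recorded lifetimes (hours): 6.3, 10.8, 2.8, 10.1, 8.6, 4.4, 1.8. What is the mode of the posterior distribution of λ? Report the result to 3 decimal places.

λ̂_MAP = 0.204

The Exponential(rate=λ) likelihood is ∝ λ^n e^(−λΣtᵢ). Here n = 7 and Σtᵢ = 6.3 + 10.8 + 2.8 + 10.1 + 8.6 + 4.4 + 1.8 = 44.8.
Posterior ∝ λ^4e^(−9λ) · λ^7e^(−44.8λ) = λ^11e^(−53.8λ), i.e. Gamma(12, 53.8).
Mode = (a−1)/b = 11/53.8 ≈ 0.204.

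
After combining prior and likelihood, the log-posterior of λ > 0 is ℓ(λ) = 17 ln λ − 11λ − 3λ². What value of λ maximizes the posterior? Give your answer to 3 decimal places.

λ̂_MAP = 1.000

ℓ'(λ) = 17/λ − 11 − 6λ. Setting this to zero and multiplying by λ: 6λ² + 11λ − 17 = 0.
λ = (−11 + √(11² + 4·6·17)) / (2·6) = (−11 + √529) / 12 = (−11 + 23)/12 = 1.
ℓ''(λ) = −17/λ² − 6 < 0, confirming a maximum.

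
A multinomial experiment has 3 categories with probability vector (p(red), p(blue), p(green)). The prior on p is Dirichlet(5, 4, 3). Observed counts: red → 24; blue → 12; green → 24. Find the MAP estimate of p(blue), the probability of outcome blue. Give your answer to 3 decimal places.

The posterior is Dirichlet(αᵢ + nᵢ) = Dirichlet(29, 16, 27).
For a Dirichlet(a₁,…,a_K) with all aᵢ > 1, the mode has j-th component (aⱼ − 1)/(Σaᵢ − K).
Here Σaᵢ = 72 and K = 3, so p(blue) = (16 − 1)/(72 − 3) = 15/69 ≈ 0.217.

MAP estimate of p(blue) = 0.217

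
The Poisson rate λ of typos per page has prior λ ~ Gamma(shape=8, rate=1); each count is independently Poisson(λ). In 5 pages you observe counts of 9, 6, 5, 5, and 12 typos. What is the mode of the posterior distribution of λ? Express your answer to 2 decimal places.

λ̂_MAP = 7.33

Σxᵢ = 9+6+5+5+12 = 37, with n = 5.
Posterior ∝ λ^7e^(−1λ) · λ^37e^(−5λ) = λ^44e^(−6λ), i.e. Gamma(shape=45, rate=6).
The mode of a Gamma(a, b) with a ≥ 1 (shape–rate) is (a−1)/b = 44/6 ≈ 7.33.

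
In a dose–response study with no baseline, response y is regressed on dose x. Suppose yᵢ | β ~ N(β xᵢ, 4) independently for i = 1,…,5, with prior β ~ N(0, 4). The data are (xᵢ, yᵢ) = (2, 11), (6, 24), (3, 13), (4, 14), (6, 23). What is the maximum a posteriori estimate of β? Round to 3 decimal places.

log p(β | y) = −Σ(yᵢ − βxᵢ)²/(2·4) − β²/(2·4) + const.
Setting the derivative to zero: Σxᵢ(yᵢ − βxᵢ)/4 − β/4 = 0, so β = Σxᵢyᵢ / (Σxᵢ² + σ²/τ²).
Σxᵢyᵢ = 2·11 + 6·24 + 3·13 + 4·14 + 6·23 = 399; Σxᵢ² = 101; σ²/τ² = 1.
β̂_MAP = 399 / (101 + 1) = 399/102 ≈ 3.912.

β̂_MAP = 3.912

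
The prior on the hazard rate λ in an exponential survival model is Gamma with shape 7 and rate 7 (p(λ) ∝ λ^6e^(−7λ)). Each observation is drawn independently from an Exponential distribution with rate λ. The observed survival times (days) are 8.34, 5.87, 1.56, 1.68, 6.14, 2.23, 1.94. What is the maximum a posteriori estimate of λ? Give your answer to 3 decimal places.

λ̂_MAP = 0.374

The Exponential(rate=λ) likelihood is ∝ λ^n e^(−λΣtᵢ). Here n = 7 and Σtᵢ = 8.34 + 5.87 + 1.56 + 1.68 + 6.14 + 2.23 + 1.94 = 27.76.
Posterior ∝ λ^6e^(−7λ) · λ^7e^(−27.76λ) = λ^13e^(−34.76λ), i.e. Gamma(14, 34.76).
Mode = (a−1)/b = 13/34.76 ≈ 0.374.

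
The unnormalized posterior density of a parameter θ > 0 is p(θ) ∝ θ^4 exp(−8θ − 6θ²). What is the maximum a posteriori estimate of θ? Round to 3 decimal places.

θ̂_MAP = 0.333

ℓ'(θ) = 4/θ − 8 − 12θ. Setting this to zero and multiplying by θ: 12θ² + 8θ − 4 = 0.
θ = (−8 + √(8² + 4·12·4)) / (2·12) = (−8 + √256) / 24 = (−8 + 16)/24 = 1/3.
ℓ''(θ) = −4/θ² − 12 < 0, confirming a maximum.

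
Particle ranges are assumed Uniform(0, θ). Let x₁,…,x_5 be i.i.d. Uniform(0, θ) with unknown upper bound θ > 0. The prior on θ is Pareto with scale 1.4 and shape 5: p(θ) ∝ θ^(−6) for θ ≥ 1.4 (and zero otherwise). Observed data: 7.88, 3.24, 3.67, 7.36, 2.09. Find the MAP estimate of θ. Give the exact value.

The Uniform(0, θ) likelihood is θ^(−n) for θ ≥ max(xᵢ), zero otherwise. Here max(xᵢ) = 7.88.
Posterior ∝ θ^(−6) · θ^(−5) = θ^(−11) on θ ≥ max(1.4, 7.88) = 7.88.
This density is strictly decreasing in θ, so the posterior mode lies at the lower boundary of the support.

θ̂_MAP = 7.88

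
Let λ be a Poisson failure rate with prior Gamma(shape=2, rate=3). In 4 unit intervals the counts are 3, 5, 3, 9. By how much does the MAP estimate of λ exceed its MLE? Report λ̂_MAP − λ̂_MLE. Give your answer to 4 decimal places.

Σxᵢ = 20. Posterior is Gamma(22, 7); MAP = (22−1)/7 = 21/7 ≈ 3.00000.
MLE = x̄ = 20/4 ≈ 5.00000.
Difference = 21/7 − 20/4 = -2 ≈ -2.0000.

MAP − MLE = -2.0000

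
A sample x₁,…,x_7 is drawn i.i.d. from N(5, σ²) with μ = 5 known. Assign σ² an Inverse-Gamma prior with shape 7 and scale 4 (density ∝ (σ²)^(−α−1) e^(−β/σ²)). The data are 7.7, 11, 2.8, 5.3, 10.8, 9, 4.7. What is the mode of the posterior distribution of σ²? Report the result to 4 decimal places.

σ̂²_MAP = 4.6065

Sum of squared deviations about the known mean: SS = (7.7−5)² + (11−5)² + (2.8−5)² + (5.3−5)² + (10.8−5)² + (9−5)² + (4.7−5)² = 97.95.
The Normal likelihood contributes (σ²)^(−n/2) exp(−SS/(2σ²)), so the posterior is Inverse-Gamma(α + n/2, β + SS/2) = Inverse-Gamma(10.5, 52.975).
The mode of Inverse-Gamma(a, b) is b/(a+1) = 52.975/11.5 ≈ 4.6065.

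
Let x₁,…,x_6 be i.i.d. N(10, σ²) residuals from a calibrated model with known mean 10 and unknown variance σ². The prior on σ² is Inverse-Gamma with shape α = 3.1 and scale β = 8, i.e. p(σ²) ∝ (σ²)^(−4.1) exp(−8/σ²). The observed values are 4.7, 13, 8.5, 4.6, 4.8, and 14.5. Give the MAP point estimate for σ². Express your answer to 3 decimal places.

σ̂²_MAP = 9.281

Sum of squared deviations about the known mean: SS = (4.7−10)² + (13−10)² + (8.5−10)² + (4.6−10)² + (4.8−10)² + (14.5−10)² = 115.79.
The Normal likelihood contributes (σ²)^(−n/2) exp(−SS/(2σ²)), so the posterior is Inverse-Gamma(α + n/2, β + SS/2) = Inverse-Gamma(6.1, 65.895).
The mode of Inverse-Gamma(a, b) is b/(a+1) = 65.895/7.1 ≈ 9.281.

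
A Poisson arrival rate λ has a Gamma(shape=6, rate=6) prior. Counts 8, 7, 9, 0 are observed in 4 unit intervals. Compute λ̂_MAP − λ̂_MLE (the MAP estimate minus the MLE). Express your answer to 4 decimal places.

Σxᵢ = 24. Posterior is Gamma(30, 10); MAP = (30−1)/10 = 29/10 ≈ 2.90000.
MLE = x̄ = 24/4 ≈ 6.00000.
Difference = 29/10 − 24/4 = -31/10 ≈ -3.1000.

MAP − MLE = -3.1000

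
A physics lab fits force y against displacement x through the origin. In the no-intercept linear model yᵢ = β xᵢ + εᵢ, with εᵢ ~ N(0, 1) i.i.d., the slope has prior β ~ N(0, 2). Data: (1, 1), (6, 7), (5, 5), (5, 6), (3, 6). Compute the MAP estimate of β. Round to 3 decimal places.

log p(β | y) = −Σ(yᵢ − βxᵢ)²/(2·1) − β²/(2·2) + const.
Setting the derivative to zero: Σxᵢ(yᵢ − βxᵢ)/1 − β/2 = 0, so β = Σxᵢyᵢ / (Σxᵢ² + σ²/τ²).
Σxᵢyᵢ = 1·1 + 6·7 + 5·5 + 5·6 + 3·6 = 116; Σxᵢ² = 96; σ²/τ² = 0.5.
β̂_MAP = 116 / (96 + 0.5) = 116/96.5 ≈ 1.202.

β̂_MAP = 1.202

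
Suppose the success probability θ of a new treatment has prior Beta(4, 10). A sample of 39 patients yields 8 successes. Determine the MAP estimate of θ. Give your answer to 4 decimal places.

θ̂_MAP = 0.2157

Prior: Beta(4, 10).
Data: 8 successes in 39 trials. The binomial likelihood contributes θ^8(1−θ)^31, so the posterior is Beta(4+8, 10+31) = Beta(12, 41).
For Beta(a, b) with a, b > 1 the mode is (a−1)/(a+b−2) = 11/51 ≈ 0.2157.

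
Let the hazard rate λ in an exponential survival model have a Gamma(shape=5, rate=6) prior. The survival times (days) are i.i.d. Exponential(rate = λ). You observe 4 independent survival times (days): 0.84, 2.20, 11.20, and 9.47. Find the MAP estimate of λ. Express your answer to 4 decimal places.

The Exponential(rate=λ) likelihood is ∝ λ^n e^(−λΣtᵢ). Here n = 4 and Σtᵢ = 0.84 + 2.20 + 11.20 + 9.47 = 23.71.
Posterior ∝ λ^4e^(−6λ) · λ^4e^(−23.71λ) = λ^8e^(−29.71λ), i.e. Gamma(9, 29.71).
Mode = (a−1)/b = 8/29.71 ≈ 0.2693.

λ̂_MAP = 0.2693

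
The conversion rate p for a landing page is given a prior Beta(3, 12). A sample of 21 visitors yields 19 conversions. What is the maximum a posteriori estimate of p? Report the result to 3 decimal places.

p̂_MAP = 0.618

Prior: Beta(3, 12).
Data: 19 successes in 21 trials. The binomial likelihood contributes p^19(1−p)^2, so the posterior is Beta(3+19, 12+2) = Beta(22, 14).
For Beta(a, b) with a, b > 1 the mode is (a−1)/(a+b−2) = 21/34 ≈ 0.618.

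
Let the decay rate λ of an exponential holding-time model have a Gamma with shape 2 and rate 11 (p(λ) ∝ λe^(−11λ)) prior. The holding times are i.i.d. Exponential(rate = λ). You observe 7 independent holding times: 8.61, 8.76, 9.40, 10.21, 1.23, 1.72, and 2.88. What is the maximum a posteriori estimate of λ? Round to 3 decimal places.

The Exponential(rate=λ) likelihood is ∝ λ^n e^(−λΣtᵢ). Here n = 7 and Σtᵢ = 8.61 + 8.76 + 9.40 + 10.21 + 1.23 + 1.72 + 2.88 = 42.81.
Posterior ∝ λe^(−11λ) · λ^7e^(−42.81λ) = λ^8e^(−53.81λ), i.e. Gamma(9, 53.81).
Mode = (a−1)/b = 8/53.81 ≈ 0.149.

λ̂_MAP = 0.149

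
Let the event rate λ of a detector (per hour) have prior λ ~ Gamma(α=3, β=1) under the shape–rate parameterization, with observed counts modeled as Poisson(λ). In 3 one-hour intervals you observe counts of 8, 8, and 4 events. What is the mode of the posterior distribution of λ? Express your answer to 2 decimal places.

Σxᵢ = 8+8+4 = 20, with n = 3.
Posterior ∝ λ^2e^(−1λ) · λ^20e^(−3λ) = λ^22e^(−4λ), i.e. Gamma(shape=23, rate=4).
The mode of a Gamma(a, b) with a ≥ 1 (shape–rate) is (a−1)/b = 22/4 ≈ 5.50.

λ̂_MAP = 5.50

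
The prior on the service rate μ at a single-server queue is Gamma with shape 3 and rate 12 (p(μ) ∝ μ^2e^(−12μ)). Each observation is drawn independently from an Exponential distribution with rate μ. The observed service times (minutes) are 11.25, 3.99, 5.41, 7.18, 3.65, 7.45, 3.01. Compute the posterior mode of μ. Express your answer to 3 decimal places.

The Exponential(rate=μ) likelihood is ∝ μ^n e^(−μΣtᵢ). Here n = 7 and Σtᵢ = 11.25 + 3.99 + 5.41 + 7.18 + 3.65 + 7.45 + 3.01 = 41.94.
Posterior ∝ μ^2e^(−12μ) · μ^7e^(−41.94μ) = μ^9e^(−53.94μ), i.e. Gamma(10, 53.94).
Mode = (a−1)/b = 9/53.94 ≈ 0.167.

μ̂_MAP = 0.167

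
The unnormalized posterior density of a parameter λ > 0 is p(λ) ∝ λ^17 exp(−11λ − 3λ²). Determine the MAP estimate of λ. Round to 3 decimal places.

ℓ'(λ) = 17/λ − 11 − 6λ. Setting this to zero and multiplying by λ: 6λ² + 11λ − 17 = 0.
λ = (−11 + √(11² + 4·6·17)) / (2·6) = (−11 + √529) / 12 = (−11 + 23)/12 = 1.
ℓ''(λ) = −17/λ² − 6 < 0, confirming a maximum.

λ̂_MAP = 1.000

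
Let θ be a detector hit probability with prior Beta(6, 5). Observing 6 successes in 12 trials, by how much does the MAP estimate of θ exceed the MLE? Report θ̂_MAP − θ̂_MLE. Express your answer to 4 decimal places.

Posterior is Beta(12, 11); MAP = (12−1)/(23−2) = 11/21 ≈ 0.52381.
MLE ignores the prior: θ̂_MLE = k/n = 6/12 ≈ 0.50000.
Difference = 11/21 − 6/12 = 1/42 ≈ 0.0238.

MAP − MLE = 0.0238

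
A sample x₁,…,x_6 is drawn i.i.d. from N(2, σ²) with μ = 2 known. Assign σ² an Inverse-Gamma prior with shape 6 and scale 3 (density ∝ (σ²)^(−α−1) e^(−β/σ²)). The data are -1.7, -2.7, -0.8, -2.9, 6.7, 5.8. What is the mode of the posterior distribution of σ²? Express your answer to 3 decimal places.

Sum of squared deviations about the known mean: SS = (-1.7−2)² + (-2.7−2)² + (-0.8−2)² + (-2.9−2)² + (6.7−2)² + (5.8−2)² = 104.16.
The Normal likelihood contributes (σ²)^(−n/2) exp(−SS/(2σ²)), so the posterior is Inverse-Gamma(α + n/2, β + SS/2) = Inverse-Gamma(9, 55.08).
The mode of Inverse-Gamma(a, b) is b/(a+1) = 55.08/10 ≈ 5.508.

σ̂²_MAP = 5.508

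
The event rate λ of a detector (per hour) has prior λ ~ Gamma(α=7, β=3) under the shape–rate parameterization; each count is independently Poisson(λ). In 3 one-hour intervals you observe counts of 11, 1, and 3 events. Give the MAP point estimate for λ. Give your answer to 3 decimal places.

λ̂_MAP = 3.500

Σxᵢ = 11+1+3 = 15, with n = 3.
Posterior ∝ λ^6e^(−3λ) · λ^15e^(−3λ) = λ^21e^(−6λ), i.e. Gamma(shape=22, rate=6).
The mode of a Gamma(a, b) with a ≥ 1 (shape–rate) is (a−1)/b = 21/6 ≈ 3.500.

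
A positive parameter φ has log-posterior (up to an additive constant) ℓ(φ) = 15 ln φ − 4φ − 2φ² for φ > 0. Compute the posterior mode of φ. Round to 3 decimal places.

ℓ'(φ) = 15/φ − 4 − 4φ. Setting this to zero and multiplying by φ: 4φ² + 4φ − 15 = 0.
φ = (−4 + √(4² + 4·4·15)) / (2·4) = (−4 + √256) / 8 = (−4 + 16)/8 = 3/2.
ℓ''(φ) = −15/φ² − 4 < 0, confirming a maximum.

φ̂_MAP = 1.500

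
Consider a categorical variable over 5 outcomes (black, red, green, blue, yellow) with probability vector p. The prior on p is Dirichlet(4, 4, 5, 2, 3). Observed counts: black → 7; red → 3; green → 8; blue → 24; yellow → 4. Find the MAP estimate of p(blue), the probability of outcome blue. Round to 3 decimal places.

MAP estimate of p(blue) = 0.424

The posterior is Dirichlet(αᵢ + nᵢ) = Dirichlet(11, 7, 13, 26, 7).
For a Dirichlet(a₁,…,a_K) with all aᵢ > 1, the mode has j-th component (aⱼ − 1)/(Σaᵢ − K).
Here Σaᵢ = 64 and K = 5, so p(blue) = (26 − 1)/(64 − 5) = 25/59 ≈ 0.424.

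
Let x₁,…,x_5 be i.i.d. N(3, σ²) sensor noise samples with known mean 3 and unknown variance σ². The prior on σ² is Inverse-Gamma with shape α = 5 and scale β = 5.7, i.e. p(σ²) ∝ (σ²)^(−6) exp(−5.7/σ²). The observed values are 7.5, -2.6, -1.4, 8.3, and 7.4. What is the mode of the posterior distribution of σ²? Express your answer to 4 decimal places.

σ̂²_MAP = 7.6365

Sum of squared deviations about the known mean: SS = (7.5−3)² + (-2.6−3)² + (-1.4−3)² + (8.3−3)² + (7.4−3)² = 118.42.
The Normal likelihood contributes (σ²)^(−n/2) exp(−SS/(2σ²)), so the posterior is Inverse-Gamma(α + n/2, β + SS/2) = Inverse-Gamma(7.5, 64.91).
The mode of Inverse-Gamma(a, b) is b/(a+1) = 64.91/8.5 ≈ 7.6365.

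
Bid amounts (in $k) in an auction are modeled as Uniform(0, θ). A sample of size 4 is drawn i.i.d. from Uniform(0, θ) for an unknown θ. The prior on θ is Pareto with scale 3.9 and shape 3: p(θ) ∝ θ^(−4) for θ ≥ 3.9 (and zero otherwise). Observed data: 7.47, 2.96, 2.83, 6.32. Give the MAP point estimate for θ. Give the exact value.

θ̂_MAP = 7.47

The Uniform(0, θ) likelihood is θ^(−n) for θ ≥ max(xᵢ), zero otherwise. Here max(xᵢ) = 7.47.
Posterior ∝ θ^(−4) · θ^(−4) = θ^(−8) on θ ≥ max(3.9, 7.47) = 7.47.
This density is strictly decreasing in θ, so the posterior mode lies at the lower boundary of the support.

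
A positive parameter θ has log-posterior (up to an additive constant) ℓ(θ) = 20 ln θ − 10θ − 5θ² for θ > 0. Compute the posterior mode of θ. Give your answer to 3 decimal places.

ℓ'(θ) = 20/θ − 10 − 10θ. Setting this to zero and multiplying by θ: 10θ² + 10θ − 20 = 0.
θ = (−10 + √(10² + 4·10·20)) / (2·10) = (−10 + √900) / 20 = (−10 + 30)/20 = 1.
ℓ''(θ) = −20/θ² − 10 < 0, confirming a maximum.

θ̂_MAP = 1.000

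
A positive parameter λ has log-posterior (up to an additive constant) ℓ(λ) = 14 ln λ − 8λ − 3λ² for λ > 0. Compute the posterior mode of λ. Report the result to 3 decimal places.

λ̂_MAP = 1.000

ℓ'(λ) = 14/λ − 8 − 6λ. Setting this to zero and multiplying by λ: 6λ² + 8λ − 14 = 0.
λ = (−8 + √(8² + 4·6·14)) / (2·6) = (−8 + √400) / 12 = (−8 + 20)/12 = 1.
ℓ''(λ) = −14/λ² − 6 < 0, confirming a maximum.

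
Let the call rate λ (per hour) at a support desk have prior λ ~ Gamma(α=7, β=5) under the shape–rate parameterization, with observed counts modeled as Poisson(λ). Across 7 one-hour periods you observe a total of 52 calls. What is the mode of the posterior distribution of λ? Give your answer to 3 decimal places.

λ̂_MAP = 4.833

Σxᵢ = 52, n = 7.
Posterior ∝ λ^6e^(−5λ) · λ^52e^(−7λ) = λ^58e^(−12λ), i.e. Gamma(shape=59, rate=12).
The mode of a Gamma(a, b) with a ≥ 1 (shape–rate) is (a−1)/b = 58/12 ≈ 4.833.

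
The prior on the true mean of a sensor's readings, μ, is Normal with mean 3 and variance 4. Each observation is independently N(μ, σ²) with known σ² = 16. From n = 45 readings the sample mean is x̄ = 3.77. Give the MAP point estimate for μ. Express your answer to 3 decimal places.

n = 45, x̄ = 3.77.
For a Normal prior and Normal likelihood with known variance, the posterior is Normal; its mode equals its mean, the precision-weighted average.
Prior precision 1/σ₀² = 1/4 = 0.25; data precision n/σ² = 45/16 = 2.8125.
μ̂ = (0.25·3 + 2.8125·3.77) / (0.25 + 2.8125) = 11.353125/3.0625 = 519/140 ≈ 3.707.

μ̂_MAP = 3.707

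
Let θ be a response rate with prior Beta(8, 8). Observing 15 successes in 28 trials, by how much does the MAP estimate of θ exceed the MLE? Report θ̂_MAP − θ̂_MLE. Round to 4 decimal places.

Posterior is Beta(23, 21); MAP = (23−1)/(44−2) = 22/42 ≈ 0.52381.
MLE ignores the prior: θ̂_MLE = k/n = 15/28 ≈ 0.53571.
Difference = 22/42 − 15/28 = -1/84 ≈ -0.0119.

MAP − MLE = -0.0119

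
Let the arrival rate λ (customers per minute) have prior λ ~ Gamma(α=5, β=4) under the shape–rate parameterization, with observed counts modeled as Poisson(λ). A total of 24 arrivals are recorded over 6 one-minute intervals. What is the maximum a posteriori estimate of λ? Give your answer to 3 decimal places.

Σxᵢ = 24, n = 6.
Posterior ∝ λ^4e^(−4λ) · λ^24e^(−6λ) = λ^28e^(−10λ), i.e. Gamma(shape=29, rate=10).
The mode of a Gamma(a, b) with a ≥ 1 (shape–rate) is (a−1)/b = 28/10 ≈ 2.800.

λ̂_MAP = 2.800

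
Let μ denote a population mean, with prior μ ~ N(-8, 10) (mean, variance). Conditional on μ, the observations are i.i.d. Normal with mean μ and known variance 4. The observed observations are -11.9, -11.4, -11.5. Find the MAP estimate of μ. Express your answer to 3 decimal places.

n = 3; x̄ = ((-11.9) + (-11.4) + (-11.5))/3 = -34.8/3 = -11.6.
For a Normal prior and Normal likelihood with known variance, the posterior is Normal; its mode equals its mean, the precision-weighted average.
Prior precision 1/σ₀² = 1/10 = 0.1; data precision n/σ² = 3/4 = 0.75.
μ̂ = (0.1·(-8) + 0.75·(-11.6)) / (0.1 + 0.75) = (-9.5)/0.85 = -190/17 ≈ -11.176.

μ̂_MAP = -11.176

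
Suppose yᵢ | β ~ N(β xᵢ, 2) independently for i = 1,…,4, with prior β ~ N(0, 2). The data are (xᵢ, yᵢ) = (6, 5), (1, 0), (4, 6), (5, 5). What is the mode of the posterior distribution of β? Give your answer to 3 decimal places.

log p(β | y) = −Σ(yᵢ − βxᵢ)²/(2·2) − β²/(2·2) + const.
Setting the derivative to zero: Σxᵢ(yᵢ − βxᵢ)/2 − β/2 = 0, so β = Σxᵢyᵢ / (Σxᵢ² + σ²/τ²).
Σxᵢyᵢ = 6·5 + 1·0 + 4·6 + 5·5 = 79; Σxᵢ² = 78; σ²/τ² = 1.
β̂_MAP = 79 / (78 + 1) = 79/79 ≈ 1.000.

β̂_MAP = 1.000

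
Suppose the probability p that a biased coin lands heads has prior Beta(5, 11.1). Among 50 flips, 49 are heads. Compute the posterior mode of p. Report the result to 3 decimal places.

p̂_MAP = 0.827

Prior: Beta(5, 11.1).
Data: 49 successes in 50 trials. The binomial likelihood contributes p^49(1−p)^1, so the posterior is Beta(5+49, 11.1+1) = Beta(54, 12.1).
For Beta(a, b) with a, b > 1 the mode is (a−1)/(a+b−2) = 53/64.1 ≈ 0.827.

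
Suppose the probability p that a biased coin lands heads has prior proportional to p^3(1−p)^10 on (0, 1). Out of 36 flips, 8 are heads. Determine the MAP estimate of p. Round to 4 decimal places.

p̂_MAP = 0.2245

The prior density ∝ p^3(1−p)^10 is the kernel of Beta(4, 11).
Data: 8 successes in 36 trials. The binomial likelihood contributes p^8(1−p)^28, so the posterior is Beta(4+8, 11+28) = Beta(12, 39).
For Beta(a, b) with a, b > 1 the mode is (a−1)/(a+b−2) = 11/49 ≈ 0.2245.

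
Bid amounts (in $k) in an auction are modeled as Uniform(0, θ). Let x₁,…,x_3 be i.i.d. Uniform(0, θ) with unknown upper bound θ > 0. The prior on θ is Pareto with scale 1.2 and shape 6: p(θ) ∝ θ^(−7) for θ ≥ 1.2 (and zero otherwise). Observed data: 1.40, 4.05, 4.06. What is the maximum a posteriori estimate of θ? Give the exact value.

θ̂_MAP = 4.06

The Uniform(0, θ) likelihood is θ^(−n) for θ ≥ max(xᵢ), zero otherwise. Here max(xᵢ) = 4.06.
Posterior ∝ θ^(−7) · θ^(−3) = θ^(−10) on θ ≥ max(1.2, 4.06) = 4.06.
This density is strictly decreasing in θ, so the posterior mode lies at the lower boundary of the support.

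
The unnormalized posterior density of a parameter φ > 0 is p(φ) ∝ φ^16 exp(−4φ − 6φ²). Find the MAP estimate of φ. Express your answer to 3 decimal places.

φ̂_MAP = 1.000

ℓ'(φ) = 16/φ − 4 − 12φ. Setting this to zero and multiplying by φ: 12φ² + 4φ − 16 = 0.
φ = (−4 + √(4² + 4·12·16)) / (2·12) = (−4 + √784) / 24 = (−4 + 28)/24 = 1.
ℓ''(φ) = −16/φ² − 12 < 0, confirming a maximum.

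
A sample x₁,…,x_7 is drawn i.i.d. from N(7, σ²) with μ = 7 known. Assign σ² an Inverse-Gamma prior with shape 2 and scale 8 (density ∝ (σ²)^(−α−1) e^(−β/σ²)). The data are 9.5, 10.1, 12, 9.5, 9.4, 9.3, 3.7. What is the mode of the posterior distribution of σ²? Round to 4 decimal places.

Sum of squared deviations about the known mean: SS = (9.5−7)² + (10.1−7)² + (12−7)² + (9.5−7)² + (9.4−7)² + (9.3−7)² + (3.7−7)² = 69.05.
The Normal likelihood contributes (σ²)^(−n/2) exp(−SS/(2σ²)), so the posterior is Inverse-Gamma(α + n/2, β + SS/2) = Inverse-Gamma(5.5, 42.525).
The mode of Inverse-Gamma(a, b) is b/(a+1) = 42.525/6.5 ≈ 6.5423.

σ̂²_MAP = 6.5423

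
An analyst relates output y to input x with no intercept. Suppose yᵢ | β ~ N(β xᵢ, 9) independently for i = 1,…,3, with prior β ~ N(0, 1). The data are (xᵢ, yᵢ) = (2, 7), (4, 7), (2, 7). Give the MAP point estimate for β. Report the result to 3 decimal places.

log p(β | y) = −Σ(yᵢ − βxᵢ)²/(2·9) − β²/(2·1) + const.
Setting the derivative to zero: Σxᵢ(yᵢ − βxᵢ)/9 − β/1 = 0, so β = Σxᵢyᵢ / (Σxᵢ² + σ²/τ²).
Σxᵢyᵢ = 2·7 + 4·7 + 2·7 = 56; Σxᵢ² = 24; σ²/τ² = 9.
β̂_MAP = 56 / (24 + 9) = 56/33 ≈ 1.697.

β̂_MAP = 1.697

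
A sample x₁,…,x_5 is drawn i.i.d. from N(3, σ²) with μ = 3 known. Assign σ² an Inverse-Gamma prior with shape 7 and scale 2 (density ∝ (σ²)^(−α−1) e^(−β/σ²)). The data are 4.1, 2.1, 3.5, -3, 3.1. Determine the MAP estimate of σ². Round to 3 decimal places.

Sum of squared deviations about the known mean: SS = (4.1−3)² + (2.1−3)² + (3.5−3)² + (-3−3)² + (3.1−3)² = 38.28.
The Normal likelihood contributes (σ²)^(−n/2) exp(−SS/(2σ²)), so the posterior is Inverse-Gamma(α + n/2, β + SS/2) = Inverse-Gamma(9.5, 21.14).
The mode of Inverse-Gamma(a, b) is b/(a+1) = 21.14/10.5 ≈ 2.013.

σ̂²_MAP = 2.013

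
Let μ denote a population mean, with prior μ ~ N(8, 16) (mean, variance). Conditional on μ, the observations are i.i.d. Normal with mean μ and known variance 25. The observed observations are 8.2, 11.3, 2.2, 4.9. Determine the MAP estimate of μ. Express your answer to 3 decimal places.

μ̂_MAP = 7.029

n = 4; x̄ = (8.2 + 11.3 + 2.2 + 4.9)/4 = 26.6/4 = 6.65.
For a Normal prior and Normal likelihood with known variance, the posterior is Normal; its mode equals its mean, the precision-weighted average.
Prior precision 1/σ₀² = 1/16 = 0.0625; data precision n/σ² = 4/25 = 0.16.
μ̂ = (0.0625·8 + 0.16·6.65) / (0.0625 + 0.16) = 1.564/0.2225 = 3128/445 ≈ 7.029.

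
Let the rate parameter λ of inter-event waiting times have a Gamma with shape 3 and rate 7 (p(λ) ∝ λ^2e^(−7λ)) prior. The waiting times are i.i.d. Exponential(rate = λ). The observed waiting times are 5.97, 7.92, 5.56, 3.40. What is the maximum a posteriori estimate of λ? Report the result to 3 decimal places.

λ̂_MAP = 0.201

The Exponential(rate=λ) likelihood is ∝ λ^n e^(−λΣtᵢ). Here n = 4 and Σtᵢ = 5.97 + 7.92 + 5.56 + 3.40 = 22.85.
Posterior ∝ λ^2e^(−7λ) · λ^4e^(−22.85λ) = λ^6e^(−29.85λ), i.e. Gamma(7, 29.85).
Mode = (a−1)/b = 6/29.85 ≈ 0.201.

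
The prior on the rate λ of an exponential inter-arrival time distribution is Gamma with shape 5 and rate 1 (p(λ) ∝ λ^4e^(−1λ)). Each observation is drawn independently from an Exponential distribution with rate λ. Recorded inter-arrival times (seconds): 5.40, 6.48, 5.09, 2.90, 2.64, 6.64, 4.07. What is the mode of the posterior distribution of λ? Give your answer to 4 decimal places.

The Exponential(rate=λ) likelihood is ∝ λ^n e^(−λΣtᵢ). Here n = 7 and Σtᵢ = 5.40 + 6.48 + 5.09 + 2.90 + 2.64 + 6.64 + 4.07 = 33.22.
Posterior ∝ λ^4e^(−1λ) · λ^7e^(−33.22λ) = λ^11e^(−34.22λ), i.e. Gamma(12, 34.22).
Mode = (a−1)/b = 11/34.22 ≈ 0.3214.

λ̂_MAP = 0.3214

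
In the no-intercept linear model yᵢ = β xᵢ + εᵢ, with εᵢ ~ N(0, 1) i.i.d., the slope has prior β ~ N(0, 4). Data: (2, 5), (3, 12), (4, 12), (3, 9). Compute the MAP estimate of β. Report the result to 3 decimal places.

log p(β | y) = −Σ(yᵢ − βxᵢ)²/(2·1) − β²/(2·4) + const.
Setting the derivative to zero: Σxᵢ(yᵢ − βxᵢ)/1 − β/4 = 0, so β = Σxᵢyᵢ / (Σxᵢ² + σ²/τ²).
Σxᵢyᵢ = 2·5 + 3·12 + 4·12 + 3·9 = 121; Σxᵢ² = 38; σ²/τ² = 0.25.
β̂_MAP = 121 / (38 + 0.25) = 121/38.25 ≈ 3.163.

β̂_MAP = 3.163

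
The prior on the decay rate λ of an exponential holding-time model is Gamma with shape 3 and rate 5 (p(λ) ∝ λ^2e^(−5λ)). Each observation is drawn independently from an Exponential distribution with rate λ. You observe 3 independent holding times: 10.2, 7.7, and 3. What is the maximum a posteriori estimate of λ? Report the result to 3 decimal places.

λ̂_MAP = 0.193

The Exponential(rate=λ) likelihood is ∝ λ^n e^(−λΣtᵢ). Here n = 3 and Σtᵢ = 10.2 + 7.7 + 3 = 20.9.
Posterior ∝ λ^2e^(−5λ) · λ^3e^(−20.9λ) = λ^5e^(−25.9λ), i.e. Gamma(6, 25.9).
Mode = (a−1)/b = 5/25.9 ≈ 0.193.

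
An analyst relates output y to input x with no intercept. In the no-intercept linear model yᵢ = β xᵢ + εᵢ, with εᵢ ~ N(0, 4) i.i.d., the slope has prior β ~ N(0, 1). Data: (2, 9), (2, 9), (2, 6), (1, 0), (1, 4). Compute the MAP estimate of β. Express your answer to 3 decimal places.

β̂_MAP = 2.889

log p(β | y) = −Σ(yᵢ − βxᵢ)²/(2·4) − β²/(2·1) + const.
Setting the derivative to zero: Σxᵢ(yᵢ − βxᵢ)/4 − β/1 = 0, so β = Σxᵢyᵢ / (Σxᵢ² + σ²/τ²).
Σxᵢyᵢ = 2·9 + 2·9 + 2·6 + 1·0 + 1·4 = 52; Σxᵢ² = 14; σ²/τ² = 4.
β̂_MAP = 52 / (14 + 4) = 52/18 ≈ 2.889.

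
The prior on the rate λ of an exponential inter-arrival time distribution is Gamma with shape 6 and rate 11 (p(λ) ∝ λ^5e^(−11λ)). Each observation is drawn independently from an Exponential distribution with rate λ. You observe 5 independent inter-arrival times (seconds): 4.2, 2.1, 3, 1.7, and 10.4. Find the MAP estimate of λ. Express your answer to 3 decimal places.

The Exponential(rate=λ) likelihood is ∝ λ^n e^(−λΣtᵢ). Here n = 5 and Σtᵢ = 4.2 + 2.1 + 3 + 1.7 + 10.4 = 21.4.
Posterior ∝ λ^5e^(−11λ) · λ^5e^(−21.4λ) = λ^10e^(−32.4λ), i.e. Gamma(11, 32.4).
Mode = (a−1)/b = 10/32.4 ≈ 0.309.

λ̂_MAP = 0.309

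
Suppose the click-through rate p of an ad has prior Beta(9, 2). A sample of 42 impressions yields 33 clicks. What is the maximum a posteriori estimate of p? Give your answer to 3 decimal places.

p̂_MAP = 0.804

Prior: Beta(9, 2).
Data: 33 successes in 42 trials. The binomial likelihood contributes p^33(1−p)^9, so the posterior is Beta(9+33, 2+9) = Beta(42, 11).
For Beta(a, b) with a, b > 1 the mode is (a−1)/(a+b−2) = 41/51 ≈ 0.804.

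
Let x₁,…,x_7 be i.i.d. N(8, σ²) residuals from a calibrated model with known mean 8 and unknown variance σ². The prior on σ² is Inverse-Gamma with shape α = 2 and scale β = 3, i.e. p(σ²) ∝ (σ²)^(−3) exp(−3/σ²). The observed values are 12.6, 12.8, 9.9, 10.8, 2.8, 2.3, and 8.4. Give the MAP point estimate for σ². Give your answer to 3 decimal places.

σ̂²_MAP = 9.334

Sum of squared deviations about the known mean: SS = (12.6−8)² + (12.8−8)² + (9.9−8)² + (10.8−8)² + (2.8−8)² + (2.3−8)² + (8.4−8)² = 115.34.
The Normal likelihood contributes (σ²)^(−n/2) exp(−SS/(2σ²)), so the posterior is Inverse-Gamma(α + n/2, β + SS/2) = Inverse-Gamma(5.5, 60.67).
The mode of Inverse-Gamma(a, b) is b/(a+1) = 60.67/6.5 ≈ 9.334.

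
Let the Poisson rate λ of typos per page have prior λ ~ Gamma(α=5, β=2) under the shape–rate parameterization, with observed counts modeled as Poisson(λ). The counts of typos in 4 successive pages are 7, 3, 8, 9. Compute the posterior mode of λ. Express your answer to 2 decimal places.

λ̂_MAP = 5.17

Σxᵢ = 7+3+8+9 = 27, with n = 4.
Posterior ∝ λ^4e^(−2λ) · λ^27e^(−4λ) = λ^31e^(−6λ), i.e. Gamma(shape=32, rate=6).
The mode of a Gamma(a, b) with a ≥ 1 (shape–rate) is (a−1)/b = 31/6 ≈ 5.17.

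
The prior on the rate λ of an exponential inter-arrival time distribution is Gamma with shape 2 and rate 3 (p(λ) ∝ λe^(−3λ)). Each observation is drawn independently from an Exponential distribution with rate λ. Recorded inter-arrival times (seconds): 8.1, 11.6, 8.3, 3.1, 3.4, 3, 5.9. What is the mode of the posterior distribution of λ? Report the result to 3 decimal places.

λ̂_MAP = 0.172

The Exponential(rate=λ) likelihood is ∝ λ^n e^(−λΣtᵢ). Here n = 7 and Σtᵢ = 8.1 + 11.6 + 8.3 + 3.1 + 3.4 + 3 + 5.9 = 43.4.
Posterior ∝ λe^(−3λ) · λ^7e^(−43.4λ) = λ^8e^(−46.4λ), i.e. Gamma(9, 46.4).
Mode = (a−1)/b = 8/46.4 ≈ 0.172.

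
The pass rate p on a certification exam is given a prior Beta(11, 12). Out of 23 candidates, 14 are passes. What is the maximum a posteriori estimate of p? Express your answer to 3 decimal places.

p̂_MAP = 0.545

Prior: Beta(11, 12).
Data: 14 successes in 23 trials. The binomial likelihood contributes p^14(1−p)^9, so the posterior is Beta(11+14, 12+9) = Beta(25, 21).
For Beta(a, b) with a, b > 1 the mode is (a−1)/(a+b−2) = 24/44 ≈ 0.545.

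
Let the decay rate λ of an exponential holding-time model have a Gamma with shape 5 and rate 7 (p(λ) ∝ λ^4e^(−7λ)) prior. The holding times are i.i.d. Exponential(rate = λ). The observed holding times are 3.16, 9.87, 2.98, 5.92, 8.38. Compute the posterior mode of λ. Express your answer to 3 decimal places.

λ̂_MAP = 0.241

The Exponential(rate=λ) likelihood is ∝ λ^n e^(−λΣtᵢ). Here n = 5 and Σtᵢ = 3.16 + 9.87 + 2.98 + 5.92 + 8.38 = 30.31.
Posterior ∝ λ^4e^(−7λ) · λ^5e^(−30.31λ) = λ^9e^(−37.31λ), i.e. Gamma(10, 37.31).
Mode = (a−1)/b = 9/37.31 ≈ 0.241.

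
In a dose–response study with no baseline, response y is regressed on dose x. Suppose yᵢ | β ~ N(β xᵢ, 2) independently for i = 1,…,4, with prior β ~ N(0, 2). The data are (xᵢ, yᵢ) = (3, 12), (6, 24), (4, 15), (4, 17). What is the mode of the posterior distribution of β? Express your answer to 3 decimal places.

log p(β | y) = −Σ(yᵢ − βxᵢ)²/(2·2) − β²/(2·2) + const.
Setting the derivative to zero: Σxᵢ(yᵢ − βxᵢ)/2 − β/2 = 0, so β = Σxᵢyᵢ / (Σxᵢ² + σ²/τ²).
Σxᵢyᵢ = 3·12 + 6·24 + 4·15 + 4·17 = 308; Σxᵢ² = 77; σ²/τ² = 1.
β̂_MAP = 308 / (77 + 1) = 308/78 ≈ 3.949.

β̂_MAP = 3.949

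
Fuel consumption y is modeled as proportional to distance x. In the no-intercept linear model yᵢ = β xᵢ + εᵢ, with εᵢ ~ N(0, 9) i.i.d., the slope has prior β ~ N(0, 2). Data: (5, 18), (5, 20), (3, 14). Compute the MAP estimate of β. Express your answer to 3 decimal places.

log p(β | y) = −Σ(yᵢ − βxᵢ)²/(2·9) − β²/(2·2) + const.
Setting the derivative to zero: Σxᵢ(yᵢ − βxᵢ)/9 − β/2 = 0, so β = Σxᵢyᵢ / (Σxᵢ² + σ²/τ²).
Σxᵢyᵢ = 5·18 + 5·20 + 3·14 = 232; Σxᵢ² = 59; σ²/τ² = 4.5.
β̂_MAP = 232 / (59 + 4.5) = 232/63.5 ≈ 3.654.

β̂_MAP = 3.654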